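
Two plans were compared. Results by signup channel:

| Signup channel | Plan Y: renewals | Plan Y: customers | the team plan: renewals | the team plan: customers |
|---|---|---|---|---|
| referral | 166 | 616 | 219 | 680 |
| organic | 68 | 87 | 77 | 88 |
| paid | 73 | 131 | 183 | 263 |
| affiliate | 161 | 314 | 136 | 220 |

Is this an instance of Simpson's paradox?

No

Referral: Plan Y 166/616 = 26.9%, the team plan 219/680 = 32.2% → the team plan
Organic: Plan Y 68/87 = 78.2%, the team plan 77/88 = 87.5% → the team plan
Paid: Plan Y 73/131 = 55.7%, the team plan 183/263 = 69.6% → the team plan
Affiliate: Plan Y 161/314 = 51.3%, the team plan 136/220 = 61.8% → the team plan
Overall: Plan Y 468/1148 = 40.8%, the team plan 615/1251 = 49.2% → the team plan
The team plan wins overall and in every signup group — no reversal.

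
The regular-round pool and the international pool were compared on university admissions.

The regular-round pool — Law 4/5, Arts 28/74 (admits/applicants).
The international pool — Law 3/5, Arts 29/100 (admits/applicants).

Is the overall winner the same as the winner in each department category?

Yes

Law: the regular-round pool 4/5 = 80.0%, the international pool 3/5 = 60.0% → the regular-round pool
Arts: the regular-round pool 28/74 = 37.8%, the international pool 29/100 = 29.0% → the regular-round pool
Overall: the regular-round pool 32/79 = 40.5%, the international pool 32/105 = 30.5% → the regular-round pool
The regular-round pool wins overall and in every department group — no reversal.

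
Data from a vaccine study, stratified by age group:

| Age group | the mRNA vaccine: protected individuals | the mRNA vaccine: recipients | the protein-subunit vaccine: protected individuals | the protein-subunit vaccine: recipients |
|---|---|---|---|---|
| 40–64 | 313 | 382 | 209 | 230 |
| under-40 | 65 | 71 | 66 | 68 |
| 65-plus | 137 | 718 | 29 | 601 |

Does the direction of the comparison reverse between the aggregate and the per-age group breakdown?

No

40–64: the mRNA vaccine 313/382 = 81.9%, the protein-subunit vaccine 209/230 = 90.9% → the protein-subunit vaccine
Under-40: the mRNA vaccine 65/71 = 91.5%, the protein-subunit vaccine 66/68 = 97.1% → the protein-subunit vaccine
65-plus: the mRNA vaccine 137/718 = 19.1%, the protein-subunit vaccine 29/601 = 4.8% → the mRNA vaccine
Overall: the mRNA vaccine 515/1171 = 44.0%, the protein-subunit vaccine 304/899 = 33.8% → the mRNA vaccine
Neither sweeps: the mRNA vaccine wins 1 of 3 groups, the protein-subunit vaccine wins 2. The mRNA vaccine wins overall but not every group — no Simpson reversal.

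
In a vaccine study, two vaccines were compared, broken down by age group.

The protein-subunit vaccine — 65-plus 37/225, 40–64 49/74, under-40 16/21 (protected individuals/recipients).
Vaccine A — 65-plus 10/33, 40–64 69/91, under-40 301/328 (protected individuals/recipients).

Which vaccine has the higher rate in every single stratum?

65-plus: the protein-subunit vaccine 37/225 = 16.4%, Vaccine A 10/33 = 30.3% → Vaccine A
40–64: the protein-subunit vaccine 49/74 = 66.2%, Vaccine A 69/91 = 75.8% → Vaccine A
Under-40: the protein-subunit vaccine 16/21 = 76.2%, Vaccine A 301/328 = 91.8% → Vaccine A
Vaccine A has the higher rate in all 3 groups.

Vaccine A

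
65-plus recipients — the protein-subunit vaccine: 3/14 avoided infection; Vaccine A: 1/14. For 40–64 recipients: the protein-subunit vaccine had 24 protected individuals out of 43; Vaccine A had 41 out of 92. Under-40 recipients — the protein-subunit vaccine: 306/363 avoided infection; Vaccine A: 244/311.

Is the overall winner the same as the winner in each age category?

Yes

65-plus: the protein-subunit vaccine 3/14 = 21.4%, Vaccine A 1/14 = 7.1% → the protein-subunit vaccine
40–64: the protein-subunit vaccine 24/43 = 55.8%, Vaccine A 41/92 = 44.6% → the protein-subunit vaccine
Under-40: the protein-subunit vaccine 306/363 = 84.3%, Vaccine A 244/311 = 78.5% → the protein-subunit vaccine
Overall: the protein-subunit vaccine 333/420 = 79.3%, Vaccine A 286/417 = 68.6% → the protein-subunit vaccine
The protein-subunit vaccine wins overall and in every age group — no reversal.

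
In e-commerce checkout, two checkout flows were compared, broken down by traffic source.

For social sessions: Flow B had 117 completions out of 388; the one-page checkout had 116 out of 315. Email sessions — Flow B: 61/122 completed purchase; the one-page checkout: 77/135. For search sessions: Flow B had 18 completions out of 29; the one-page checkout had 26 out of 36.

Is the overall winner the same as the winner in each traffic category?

Yes

Social: Flow B 117/388 = 30.2%, the one-page checkout 116/315 = 36.8% → the one-page checkout
Email: Flow B 61/122 = 50.0%, the one-page checkout 77/135 = 57.0% → the one-page checkout
Search: Flow B 18/29 = 62.1%, the one-page checkout 26/36 = 72.2% → the one-page checkout
Overall: Flow B 196/539 = 36.4%, the one-page checkout 219/486 = 45.1% → the one-page checkout
The one-page checkout wins overall and in every traffic group — no reversal.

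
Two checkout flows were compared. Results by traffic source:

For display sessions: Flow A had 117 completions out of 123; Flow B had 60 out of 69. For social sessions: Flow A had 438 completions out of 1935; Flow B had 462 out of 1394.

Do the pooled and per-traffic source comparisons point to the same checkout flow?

Display: Flow A 117/123 = 95.1%, Flow B 60/69 = 87.0% → Flow A
Social: Flow A 438/1935 = 22.6%, Flow B 462/1394 = 33.1% → Flow B
Overall: Flow A 555/2058 = 27.0%, Flow B 522/1463 = 35.7% → Flow B
Neither sweeps: Flow A wins 1 of 2 groups, Flow B wins 1. Flow B wins overall but not every group — no Simpson reversal.

No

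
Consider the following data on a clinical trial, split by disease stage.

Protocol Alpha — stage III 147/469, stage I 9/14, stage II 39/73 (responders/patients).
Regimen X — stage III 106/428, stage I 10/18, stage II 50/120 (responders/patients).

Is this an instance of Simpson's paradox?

Stage III: Protocol Alpha 147/469 = 31.3%, Regimen X 106/428 = 24.8% → Protocol Alpha
Stage I: Protocol Alpha 9/14 = 64.3%, Regimen X 10/18 = 55.6% → Protocol Alpha
Stage II: Protocol Alpha 39/73 = 53.4%, Regimen X 50/120 = 41.7% → Protocol Alpha
Overall: Protocol Alpha 195/556 = 35.1%, Regimen X 166/566 = 29.3% → Protocol Alpha
Protocol Alpha wins overall and in every disease group — no reversal.

No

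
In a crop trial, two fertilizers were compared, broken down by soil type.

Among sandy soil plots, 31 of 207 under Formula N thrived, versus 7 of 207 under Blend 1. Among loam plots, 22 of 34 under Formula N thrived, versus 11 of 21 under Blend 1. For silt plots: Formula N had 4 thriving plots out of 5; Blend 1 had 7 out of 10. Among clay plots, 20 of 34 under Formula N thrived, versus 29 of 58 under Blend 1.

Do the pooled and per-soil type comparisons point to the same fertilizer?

Yes

Sandy soil: Formula N 31/207 = 15.0%, Blend 1 7/207 = 3.4% → Formula N
Loam: Formula N 22/34 = 64.7%, Blend 1 11/21 = 52.4% → Formula N
Silt: Formula N 4/5 = 80.0%, Blend 1 7/10 = 70.0% → Formula N
Clay: Formula N 20/34 = 58.8%, Blend 1 29/58 = 50.0% → Formula N
Overall: Formula N 77/280 = 27.5%, Blend 1 54/296 = 18.2% → Formula N
Formula N wins overall and in every soil group — no reversal.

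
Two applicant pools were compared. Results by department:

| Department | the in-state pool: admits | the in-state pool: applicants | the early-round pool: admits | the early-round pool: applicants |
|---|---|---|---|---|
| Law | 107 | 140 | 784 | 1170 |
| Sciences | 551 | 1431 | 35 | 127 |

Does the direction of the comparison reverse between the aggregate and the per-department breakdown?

Yes

Law: the in-state pool 107/140 = 76.4%, the early-round pool 784/1170 = 67.0% → the in-state pool
Sciences: the in-state pool 551/1431 = 38.5%, the early-round pool 35/127 = 27.6% → the in-state pool
Overall: the in-state pool 658/1571 = 41.9%, the early-round pool 819/1297 = 63.1% → the early-round pool
The in-state pool wins each department group but the early-round pool wins overall — the comparison reverses. The in-state pool's applicants skew toward Sciences, which has a lower base rate.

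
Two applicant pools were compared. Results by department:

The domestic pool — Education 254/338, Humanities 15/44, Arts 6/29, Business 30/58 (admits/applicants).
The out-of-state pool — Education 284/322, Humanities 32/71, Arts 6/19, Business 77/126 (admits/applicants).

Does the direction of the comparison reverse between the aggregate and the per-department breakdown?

Education: the domestic pool 254/338 = 75.1%, the out-of-state pool 284/322 = 88.2% → the out-of-state pool
Humanities: the domestic pool 15/44 = 34.1%, the out-of-state pool 32/71 = 45.1% → the out-of-state pool
Arts: the domestic pool 6/29 = 20.7%, the out-of-state pool 6/19 = 31.6% → the out-of-state pool
Business: the domestic pool 30/58 = 51.7%, the out-of-state pool 77/126 = 61.1% → the out-of-state pool
Overall: the domestic pool 305/469 = 65.0%, the out-of-state pool 399/538 = 74.2% → the out-of-state pool
The out-of-state pool wins overall and in every department group — no reversal.

No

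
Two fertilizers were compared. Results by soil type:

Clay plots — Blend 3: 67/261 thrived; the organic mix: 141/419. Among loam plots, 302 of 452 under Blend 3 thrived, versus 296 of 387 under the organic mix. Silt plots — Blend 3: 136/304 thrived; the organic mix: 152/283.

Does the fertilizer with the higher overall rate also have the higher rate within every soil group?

Yes

Clay: Blend 3 67/261 = 25.7%, the organic mix 141/419 = 33.7% → the organic mix
Loam: Blend 3 302/452 = 66.8%, the organic mix 296/387 = 76.5% → the organic mix
Silt: Blend 3 136/304 = 44.7%, the organic mix 152/283 = 53.7% → the organic mix
Overall: Blend 3 505/1017 = 49.7%, the organic mix 589/1089 = 54.1% → the organic mix
The organic mix wins overall and in every soil group — no reversal.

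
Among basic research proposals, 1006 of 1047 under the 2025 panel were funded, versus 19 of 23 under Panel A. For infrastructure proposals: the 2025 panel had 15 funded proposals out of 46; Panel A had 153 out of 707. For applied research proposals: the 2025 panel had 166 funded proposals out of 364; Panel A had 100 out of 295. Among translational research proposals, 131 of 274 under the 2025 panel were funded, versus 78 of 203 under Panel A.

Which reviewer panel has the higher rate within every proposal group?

the 2025 panel

Basic research: the 2025 panel 1006/1047 = 96.1%, Panel A 19/23 = 82.6% → the 2025 panel
Infrastructure: the 2025 panel 15/46 = 32.6%, Panel A 153/707 = 21.6% → the 2025 panel
Applied research: the 2025 panel 166/364 = 45.6%, Panel A 100/295 = 33.9% → the 2025 panel
Translational research: the 2025 panel 131/274 = 47.8%, Panel A 78/203 = 38.4% → the 2025 panel
The 2025 panel has the higher rate in all 4 groups.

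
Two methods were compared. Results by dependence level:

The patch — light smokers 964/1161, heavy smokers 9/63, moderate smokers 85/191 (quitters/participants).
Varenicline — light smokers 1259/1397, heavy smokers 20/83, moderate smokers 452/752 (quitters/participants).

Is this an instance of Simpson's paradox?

Light smokers: the patch 964/1161 = 83.0%, varenicline 1259/1397 = 90.1% → varenicline
Heavy smokers: the patch 9/63 = 14.3%, varenicline 20/83 = 24.1% → varenicline
Moderate smokers: the patch 85/191 = 44.5%, varenicline 452/752 = 60.1% → varenicline
Overall: the patch 1058/1415 = 74.8%, varenicline 1731/2232 = 77.6% → varenicline
Varenicline wins overall and in every dependence group — no reversal.

No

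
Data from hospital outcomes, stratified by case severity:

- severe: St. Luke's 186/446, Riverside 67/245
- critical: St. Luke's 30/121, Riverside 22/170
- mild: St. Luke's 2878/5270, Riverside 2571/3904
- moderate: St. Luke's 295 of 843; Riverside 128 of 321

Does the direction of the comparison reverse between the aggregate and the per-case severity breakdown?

Severe: St. Luke's 186/446 = 41.7%, Riverside 67/245 = 27.3% → St. Luke's
Critical: St. Luke's 30/121 = 24.8%, Riverside 22/170 = 12.9% → St. Luke's
Mild: St. Luke's 2878/5270 = 54.6%, Riverside 2571/3904 = 65.9% → Riverside
Moderate: St. Luke's 295/843 = 35.0%, Riverside 128/321 = 39.9% → Riverside
Overall: St. Luke's 3389/6680 = 50.7%, Riverside 2788/4640 = 60.1% → Riverside
Neither sweeps: St. Luke's wins 2 of 4 groups, Riverside wins 2. Riverside wins overall but not every group — no Simpson reversal.

No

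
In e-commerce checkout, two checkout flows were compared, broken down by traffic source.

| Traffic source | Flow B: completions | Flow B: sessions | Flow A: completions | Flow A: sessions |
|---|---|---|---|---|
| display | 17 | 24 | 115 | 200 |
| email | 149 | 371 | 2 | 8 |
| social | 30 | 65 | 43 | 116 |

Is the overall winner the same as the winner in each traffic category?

No

Display: Flow B 17/24 = 70.8%, Flow A 115/200 = 57.5% → Flow B
Email: Flow B 149/371 = 40.2%, Flow A 2/8 = 25.0% → Flow B
Social: Flow B 30/65 = 46.2%, Flow A 43/116 = 37.1% → Flow B
Overall: Flow B 196/460 = 42.6%, Flow A 160/324 = 49.4% → Flow A
Flow B wins each traffic group but Flow A wins overall — the comparison reverses. Flow B's sessions skew toward email, which has a lower base rate.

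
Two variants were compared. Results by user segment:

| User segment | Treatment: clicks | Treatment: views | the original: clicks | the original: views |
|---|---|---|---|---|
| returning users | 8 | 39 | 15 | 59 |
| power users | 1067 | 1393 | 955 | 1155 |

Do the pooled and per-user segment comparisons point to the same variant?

Returning users: Treatment 8/39 = 20.5%, the original 15/59 = 25.4% → the original
Power users: Treatment 1067/1393 = 76.6%, the original 955/1155 = 82.7% → the original
Overall: Treatment 1075/1432 = 75.1%, the original 970/1214 = 79.9% → the original
The original wins overall and in every user group — no reversal.

Yes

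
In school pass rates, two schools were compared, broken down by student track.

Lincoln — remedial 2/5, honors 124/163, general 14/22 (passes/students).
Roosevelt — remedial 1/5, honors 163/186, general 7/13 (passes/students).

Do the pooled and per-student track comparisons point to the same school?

No

Remedial: Lincoln 2/5 = 40.0%, Roosevelt 1/5 = 20.0% → Lincoln
Honors: Lincoln 124/163 = 76.1%, Roosevelt 163/186 = 87.6% → Roosevelt
General: Lincoln 14/22 = 63.6%, Roosevelt 7/13 = 53.8% → Lincoln
Overall: Lincoln 140/190 = 73.7%, Roosevelt 171/204 = 83.8% → Roosevelt
Neither sweeps: Lincoln wins 2 of 3 groups, Roosevelt wins 1. Roosevelt wins overall but not every group — no Simpson reversal.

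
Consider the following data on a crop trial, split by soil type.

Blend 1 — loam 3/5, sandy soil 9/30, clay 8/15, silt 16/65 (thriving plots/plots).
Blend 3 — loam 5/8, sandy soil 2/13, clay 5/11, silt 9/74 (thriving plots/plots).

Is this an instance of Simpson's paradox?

No

Loam: Blend 1 3/5 = 60.0%, Blend 3 5/8 = 62.5% → Blend 3
Sandy soil: Blend 1 9/30 = 30.0%, Blend 3 2/13 = 15.4% → Blend 1
Clay: Blend 1 8/15 = 53.3%, Blend 3 5/11 = 45.5% → Blend 1
Silt: Blend 1 16/65 = 24.6%, Blend 3 9/74 = 12.2% → Blend 1
Overall: Blend 1 36/115 = 31.3%, Blend 3 21/106 = 19.8% → Blend 1
Neither sweeps: Blend 1 wins 3 of 4 groups, Blend 3 wins 1. Blend 1 wins overall but not every group — no Simpson reversal.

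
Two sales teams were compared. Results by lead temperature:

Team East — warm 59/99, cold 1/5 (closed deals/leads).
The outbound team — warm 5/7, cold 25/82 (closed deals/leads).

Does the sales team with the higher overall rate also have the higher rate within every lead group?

No

Warm: Team East 59/99 = 59.6%, the outbound team 5/7 = 71.4% → the outbound team
Cold: Team East 1/5 = 20.0%, the outbound team 25/82 = 30.5% → the outbound team
Overall: Team East 60/104 = 57.7%, the outbound team 30/89 = 33.7% → Team East
The outbound team wins each lead group but Team East wins overall — the comparison reverses. The outbound team's leads skew toward cold, which has a lower base rate.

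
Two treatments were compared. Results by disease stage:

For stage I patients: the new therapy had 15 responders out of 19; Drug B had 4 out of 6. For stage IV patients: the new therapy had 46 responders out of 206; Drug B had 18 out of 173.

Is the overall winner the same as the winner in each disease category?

Stage I: the new therapy 15/19 = 78.9%, Drug B 4/6 = 66.7% → the new therapy
Stage IV: the new therapy 46/206 = 22.3%, Drug B 18/173 = 10.4% → the new therapy
Overall: the new therapy 61/225 = 27.1%, Drug B 22/179 = 12.3% → the new therapy
The new therapy wins overall and in every disease group — no reversal.

Yes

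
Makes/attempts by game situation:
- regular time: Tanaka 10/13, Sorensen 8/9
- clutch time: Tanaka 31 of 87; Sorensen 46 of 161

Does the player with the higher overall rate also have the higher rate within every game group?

No

Regular time: Tanaka 10/13 = 76.9%, Sorensen 8/9 = 88.9% → Sorensen
Clutch time: Tanaka 31/87 = 35.6%, Sorensen 46/161 = 28.6% → Tanaka
Overall: Tanaka 41/100 = 41.0%, Sorensen 54/170 = 31.8% → Tanaka
Neither sweeps: Tanaka wins 1 of 2 groups, Sorensen wins 1. Tanaka wins overall but not every group — no Simpson reversal.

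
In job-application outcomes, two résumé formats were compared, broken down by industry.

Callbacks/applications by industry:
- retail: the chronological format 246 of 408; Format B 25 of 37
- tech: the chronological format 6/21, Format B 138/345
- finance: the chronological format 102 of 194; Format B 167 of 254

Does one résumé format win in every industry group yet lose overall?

Yes

Retail: the chronological format 246/408 = 60.3%, Format B 25/37 = 67.6% → Format B
Tech: the chronological format 6/21 = 28.6%, Format B 138/345 = 40.0% → Format B
Finance: the chronological format 102/194 = 52.6%, Format B 167/254 = 65.7% → Format B
Overall: the chronological format 354/623 = 56.8%, Format B 330/636 = 51.9% → the chronological format
Format B wins each industry group but the chronological format wins overall — the comparison reverses. Format B's applications skew toward tech, which has a lower base rate.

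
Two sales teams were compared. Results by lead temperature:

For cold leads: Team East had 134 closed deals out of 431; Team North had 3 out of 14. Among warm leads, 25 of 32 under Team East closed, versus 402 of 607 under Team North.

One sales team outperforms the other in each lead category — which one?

Cold: Team East 134/431 = 31.1%, Team North 3/14 = 21.4% → Team East
Warm: Team East 25/32 = 78.1%, Team North 402/607 = 66.2% → Team East
Team East has the higher rate in both groups.

Team East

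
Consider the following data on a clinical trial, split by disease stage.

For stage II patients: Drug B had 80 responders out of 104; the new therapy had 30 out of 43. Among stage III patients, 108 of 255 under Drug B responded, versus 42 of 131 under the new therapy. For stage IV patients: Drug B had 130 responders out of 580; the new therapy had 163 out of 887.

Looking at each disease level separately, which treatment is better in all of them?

Drug B

Stage II: Drug B 80/104 = 76.9%, the new therapy 30/43 = 69.8% → Drug B
Stage III: Drug B 108/255 = 42.4%, the new therapy 42/131 = 32.1% → Drug B
Stage IV: Drug B 130/580 = 22.4%, the new therapy 163/887 = 18.4% → Drug B
Drug B has the higher rate in all 3 groups.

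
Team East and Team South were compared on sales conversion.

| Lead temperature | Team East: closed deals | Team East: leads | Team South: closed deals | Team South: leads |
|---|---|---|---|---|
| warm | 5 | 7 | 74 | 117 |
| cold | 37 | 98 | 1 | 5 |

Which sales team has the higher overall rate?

Warm: Team East 5/7 = 71.4%, Team South 74/117 = 63.2% → Team East
Cold: Team East 37/98 = 37.8%, Team South 1/5 = 20.0% → Team East
Overall: Team East 42/105 = 40.0%, Team South 75/122 = 61.5% → Team South
(Team East wins every lead group but Team South wins overall — Team East's leads skew toward the low-rate cold group.)

Team South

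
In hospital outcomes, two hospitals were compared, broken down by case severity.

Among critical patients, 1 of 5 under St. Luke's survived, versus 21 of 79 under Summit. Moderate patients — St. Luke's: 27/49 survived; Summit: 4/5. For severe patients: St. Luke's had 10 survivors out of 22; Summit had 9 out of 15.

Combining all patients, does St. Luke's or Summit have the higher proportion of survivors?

St. Luke's

Critical: St. Luke's 1/5 = 20.0%, Summit 21/79 = 26.6% → Summit
Moderate: St. Luke's 27/49 = 55.1%, Summit 4/5 = 80.0% → Summit
Severe: St. Luke's 10/22 = 45.5%, Summit 9/15 = 60.0% → Summit
Overall: St. Luke's 38/76 = 50.0%, Summit 34/99 = 34.3% → St. Luke's
(Summit wins every case group but St. Luke's wins overall — Summit's patients skew toward the low-rate critical group.)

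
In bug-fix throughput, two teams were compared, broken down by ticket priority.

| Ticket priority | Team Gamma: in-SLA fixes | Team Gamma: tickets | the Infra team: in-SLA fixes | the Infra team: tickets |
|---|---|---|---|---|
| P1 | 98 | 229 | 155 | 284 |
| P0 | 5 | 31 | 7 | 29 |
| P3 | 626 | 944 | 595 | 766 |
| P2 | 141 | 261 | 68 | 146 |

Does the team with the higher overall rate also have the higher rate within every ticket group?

No

P1: Team Gamma 98/229 = 42.8%, the Infra team 155/284 = 54.6% → the Infra team
P0: Team Gamma 5/31 = 16.1%, the Infra team 7/29 = 24.1% → the Infra team
P3: Team Gamma 626/944 = 66.3%, the Infra team 595/766 = 77.7% → the Infra team
P2: Team Gamma 141/261 = 54.0%, the Infra team 68/146 = 46.6% → Team Gamma
Overall: Team Gamma 870/1465 = 59.4%, the Infra team 825/1225 = 67.3% → the Infra team
Neither sweeps: Team Gamma wins 1 of 4 groups, the Infra team wins 3. The Infra team wins overall but not every group — no Simpson reversal.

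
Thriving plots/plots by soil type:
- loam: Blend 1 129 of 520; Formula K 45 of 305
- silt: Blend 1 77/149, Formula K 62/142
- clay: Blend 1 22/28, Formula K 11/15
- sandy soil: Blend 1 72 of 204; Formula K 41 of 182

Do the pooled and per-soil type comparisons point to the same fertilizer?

Loam: Blend 1 129/520 = 24.8%, Formula K 45/305 = 14.8% → Blend 1
Silt: Blend 1 77/149 = 51.7%, Formula K 62/142 = 43.7% → Blend 1
Clay: Blend 1 22/28 = 78.6%, Formula K 11/15 = 73.3% → Blend 1
Sandy soil: Blend 1 72/204 = 35.3%, Formula K 41/182 = 22.5% → Blend 1
Overall: Blend 1 300/901 = 33.3%, Formula K 159/644 = 24.7% → Blend 1
Blend 1 wins overall and in every soil group — no reversal.

Yes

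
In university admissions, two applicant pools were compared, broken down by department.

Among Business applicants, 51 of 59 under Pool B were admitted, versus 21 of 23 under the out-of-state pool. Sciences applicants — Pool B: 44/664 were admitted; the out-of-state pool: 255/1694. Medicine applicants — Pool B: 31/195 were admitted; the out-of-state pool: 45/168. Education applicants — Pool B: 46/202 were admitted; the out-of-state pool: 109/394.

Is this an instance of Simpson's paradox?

Business: Pool B 51/59 = 86.4%, the out-of-state pool 21/23 = 91.3% → the out-of-state pool
Sciences: Pool B 44/664 = 6.6%, the out-of-state pool 255/1694 = 15.1% → the out-of-state pool
Medicine: Pool B 31/195 = 15.9%, the out-of-state pool 45/168 = 26.8% → the out-of-state pool
Education: Pool B 46/202 = 22.8%, the out-of-state pool 109/394 = 27.7% → the out-of-state pool
Overall: Pool B 172/1120 = 15.4%, the out-of-state pool 430/2279 = 18.9% → the out-of-state pool
The out-of-state pool wins overall and in every department group — no reversal.

No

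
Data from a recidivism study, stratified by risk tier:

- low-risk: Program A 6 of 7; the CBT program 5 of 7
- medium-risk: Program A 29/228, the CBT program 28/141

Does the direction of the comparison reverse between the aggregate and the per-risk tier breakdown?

Low-risk: Program A 6/7 = 85.7%, the CBT program 5/7 = 71.4% → Program A
Medium-risk: Program A 29/228 = 12.7%, the CBT program 28/141 = 19.9% → the CBT program
Overall: Program A 35/235 = 14.9%, the CBT program 33/148 = 22.3% → the CBT program
Neither sweeps: Program A wins 1 of 2 groups, the CBT program wins 1. The CBT program wins overall but not every group — no Simpson reversal.

No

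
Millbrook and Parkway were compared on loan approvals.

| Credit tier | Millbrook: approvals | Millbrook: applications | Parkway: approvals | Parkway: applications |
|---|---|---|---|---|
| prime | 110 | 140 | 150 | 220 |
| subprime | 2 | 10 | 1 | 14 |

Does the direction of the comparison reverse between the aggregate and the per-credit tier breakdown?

Prime: Millbrook 110/140 = 78.6%, Parkway 150/220 = 68.2% → Millbrook
Subprime: Millbrook 2/10 = 20.0%, Parkway 1/14 = 7.1% → Millbrook
Overall: Millbrook 112/150 = 74.7%, Parkway 151/234 = 64.5% → Millbrook
Millbrook wins overall and in every credit group — no reversal.

No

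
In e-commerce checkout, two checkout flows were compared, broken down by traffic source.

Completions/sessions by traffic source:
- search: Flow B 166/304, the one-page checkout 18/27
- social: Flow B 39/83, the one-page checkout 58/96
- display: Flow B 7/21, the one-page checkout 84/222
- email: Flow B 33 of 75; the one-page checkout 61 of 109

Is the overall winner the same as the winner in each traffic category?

No

Search: Flow B 166/304 = 54.6%, the one-page checkout 18/27 = 66.7% → the one-page checkout
Social: Flow B 39/83 = 47.0%, the one-page checkout 58/96 = 60.4% → the one-page checkout
Display: Flow B 7/21 = 33.3%, the one-page checkout 84/222 = 37.8% → the one-page checkout
Email: Flow B 33/75 = 44.0%, the one-page checkout 61/109 = 56.0% → the one-page checkout
Overall: Flow B 245/483 = 50.7%, the one-page checkout 221/454 = 48.7% → Flow B
The one-page checkout wins each traffic group but Flow B wins overall — the comparison reverses. The one-page checkout's sessions skew toward display, which has a lower base rate.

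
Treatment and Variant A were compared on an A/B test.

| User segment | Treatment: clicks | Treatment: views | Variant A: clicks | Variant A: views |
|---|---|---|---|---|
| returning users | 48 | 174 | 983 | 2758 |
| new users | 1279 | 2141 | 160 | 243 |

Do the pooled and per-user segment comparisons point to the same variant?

Returning users: Treatment 48/174 = 27.6%, Variant A 983/2758 = 35.6% → Variant A
New users: Treatment 1279/2141 = 59.7%, Variant A 160/243 = 65.8% → Variant A
Overall: Treatment 1327/2315 = 57.3%, Variant A 1143/3001 = 38.1% → Treatment
Variant A wins each user group but Treatment wins overall — the comparison reverses. Variant A's views skew toward returning users, which has a lower base rate.

No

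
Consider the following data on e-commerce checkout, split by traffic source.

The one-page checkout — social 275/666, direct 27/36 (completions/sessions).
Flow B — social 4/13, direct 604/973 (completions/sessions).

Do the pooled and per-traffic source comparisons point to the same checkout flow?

No

Social: the one-page checkout 275/666 = 41.3%, Flow B 4/13 = 30.8% → the one-page checkout
Direct: the one-page checkout 27/36 = 75.0%, Flow B 604/973 = 62.1% → the one-page checkout
Overall: the one-page checkout 302/702 = 43.0%, Flow B 608/986 = 61.7% → Flow B
The one-page checkout wins each traffic group but Flow B wins overall — the comparison reverses. The one-page checkout's sessions skew toward social, which has a lower base rate.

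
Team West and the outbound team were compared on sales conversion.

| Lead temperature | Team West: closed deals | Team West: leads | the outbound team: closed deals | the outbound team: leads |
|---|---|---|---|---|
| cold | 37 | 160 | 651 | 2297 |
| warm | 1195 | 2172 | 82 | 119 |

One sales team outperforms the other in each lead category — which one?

Cold: Team West 37/160 = 23.1%, the outbound team 651/2297 = 28.3% → the outbound team
Warm: Team West 1195/2172 = 55.0%, the outbound team 82/119 = 68.9% → the outbound team
The outbound team has the higher rate in both groups.

the outbound team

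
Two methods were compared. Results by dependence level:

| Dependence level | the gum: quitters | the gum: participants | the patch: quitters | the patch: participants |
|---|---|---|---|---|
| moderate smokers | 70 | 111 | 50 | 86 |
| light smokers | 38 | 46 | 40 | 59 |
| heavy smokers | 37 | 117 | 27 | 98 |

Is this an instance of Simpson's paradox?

Moderate smokers: the gum 70/111 = 63.1%, the patch 50/86 = 58.1% → the gum
Light smokers: the gum 38/46 = 82.6%, the patch 40/59 = 67.8% → the gum
Heavy smokers: the gum 37/117 = 31.6%, the patch 27/98 = 27.6% → the gum
Overall: the gum 145/274 = 52.9%, the patch 117/243 = 48.1% → the gum
The gum wins overall and in every dependence group — no reversal.

No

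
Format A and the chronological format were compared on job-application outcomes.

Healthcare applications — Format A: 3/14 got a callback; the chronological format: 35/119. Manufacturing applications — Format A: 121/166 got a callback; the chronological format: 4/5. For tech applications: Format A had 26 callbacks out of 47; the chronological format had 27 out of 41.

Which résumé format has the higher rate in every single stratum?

the chronological format

Healthcare: Format A 3/14 = 21.4%, the chronological format 35/119 = 29.4% → the chronological format
Manufacturing: Format A 121/166 = 72.9%, the chronological format 4/5 = 80.0% → the chronological format
Tech: Format A 26/47 = 55.3%, the chronological format 27/41 = 65.9% → the chronological format
The chronological format has the higher rate in all 3 groups.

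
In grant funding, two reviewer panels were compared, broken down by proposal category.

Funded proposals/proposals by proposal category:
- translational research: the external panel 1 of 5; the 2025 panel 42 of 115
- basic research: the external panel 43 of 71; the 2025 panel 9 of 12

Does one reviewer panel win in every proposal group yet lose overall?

Yes

Translational research: the external panel 1/5 = 20.0%, the 2025 panel 42/115 = 36.5% → the 2025 panel
Basic research: the external panel 43/71 = 60.6%, the 2025 panel 9/12 = 75.0% → the 2025 panel
Overall: the external panel 44/76 = 57.9%, the 2025 panel 51/127 = 40.2% → the external panel
The 2025 panel wins each proposal group but the external panel wins overall — the comparison reverses. The 2025 panel's proposals skew toward translational research, which has a lower base rate.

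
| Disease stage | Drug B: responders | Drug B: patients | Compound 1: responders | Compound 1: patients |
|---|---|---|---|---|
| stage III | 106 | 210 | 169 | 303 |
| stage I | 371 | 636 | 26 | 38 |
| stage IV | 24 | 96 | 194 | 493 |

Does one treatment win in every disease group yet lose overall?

Stage III: Drug B 106/210 = 50.5%, Compound 1 169/303 = 55.8% → Compound 1
Stage I: Drug B 371/636 = 58.3%, Compound 1 26/38 = 68.4% → Compound 1
Stage IV: Drug B 24/96 = 25.0%, Compound 1 194/493 = 39.4% → Compound 1
Overall: Drug B 501/942 = 53.2%, Compound 1 389/834 = 46.6% → Drug B
Compound 1 wins each disease group but Drug B wins overall — the comparison reverses. Compound 1's patients skew toward stage IV, which has a lower base rate.

Yes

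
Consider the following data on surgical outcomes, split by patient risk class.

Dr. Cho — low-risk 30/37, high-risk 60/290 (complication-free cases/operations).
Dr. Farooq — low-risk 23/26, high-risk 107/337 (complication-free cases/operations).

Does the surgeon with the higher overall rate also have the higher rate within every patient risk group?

Low-risk: Dr. Cho 30/37 = 81.1%, Dr. Farooq 23/26 = 88.5% → Dr. Farooq
High-risk: Dr. Cho 60/290 = 20.7%, Dr. Farooq 107/337 = 31.8% → Dr. Farooq
Overall: Dr. Cho 90/327 = 27.5%, Dr. Farooq 130/363 = 35.8% → Dr. Farooq
Dr. Farooq wins overall and in every patient risk group — no reversal.

Yes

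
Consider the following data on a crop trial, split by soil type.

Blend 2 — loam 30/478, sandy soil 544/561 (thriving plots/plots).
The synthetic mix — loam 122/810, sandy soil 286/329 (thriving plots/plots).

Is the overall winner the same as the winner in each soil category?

No

Loam: Blend 2 30/478 = 6.3%, the synthetic mix 122/810 = 15.1% → the synthetic mix
Sandy soil: Blend 2 544/561 = 97.0%, the synthetic mix 286/329 = 86.9% → Blend 2
Overall: Blend 2 574/1039 = 55.2%, the synthetic mix 408/1139 = 35.8% → Blend 2
Neither sweeps: Blend 2 wins 1 of 2 groups, the synthetic mix wins 1. Blend 2 wins overall but not every group — no Simpson reversal.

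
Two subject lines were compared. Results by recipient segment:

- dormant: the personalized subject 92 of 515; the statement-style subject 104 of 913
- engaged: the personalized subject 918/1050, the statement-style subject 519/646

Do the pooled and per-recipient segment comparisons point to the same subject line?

Yes

Dormant: the personalized subject 92/515 = 17.9%, the statement-style subject 104/913 = 11.4% → the personalized subject
Engaged: the personalized subject 918/1050 = 87.4%, the statement-style subject 519/646 = 80.3% → the personalized subject
Overall: the personalized subject 1010/1565 = 64.5%, the statement-style subject 623/1559 = 40.0% → the personalized subject
The personalized subject wins overall and in every recipient group — no reversal.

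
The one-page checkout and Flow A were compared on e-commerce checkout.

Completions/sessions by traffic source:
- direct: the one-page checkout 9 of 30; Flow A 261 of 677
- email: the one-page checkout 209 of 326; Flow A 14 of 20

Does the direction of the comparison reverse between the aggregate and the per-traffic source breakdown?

Direct: the one-page checkout 9/30 = 30.0%, Flow A 261/677 = 38.6% → Flow A
Email: the one-page checkout 209/326 = 64.1%, Flow A 14/20 = 70.0% → Flow A
Overall: the one-page checkout 218/356 = 61.2%, Flow A 275/697 = 39.5% → the one-page checkout
Flow A wins each traffic group but the one-page checkout wins overall — the comparison reverses. Flow A's sessions skew toward direct, which has a lower base rate.

Yes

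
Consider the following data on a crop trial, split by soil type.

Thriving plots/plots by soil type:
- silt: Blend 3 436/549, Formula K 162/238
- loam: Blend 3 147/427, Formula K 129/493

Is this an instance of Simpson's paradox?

Silt: Blend 3 436/549 = 79.4%, Formula K 162/238 = 68.1% → Blend 3
Loam: Blend 3 147/427 = 34.4%, Formula K 129/493 = 26.2% → Blend 3
Overall: Blend 3 583/976 = 59.7%, Formula K 291/731 = 39.8% → Blend 3
Blend 3 wins overall and in every soil group — no reversal.

No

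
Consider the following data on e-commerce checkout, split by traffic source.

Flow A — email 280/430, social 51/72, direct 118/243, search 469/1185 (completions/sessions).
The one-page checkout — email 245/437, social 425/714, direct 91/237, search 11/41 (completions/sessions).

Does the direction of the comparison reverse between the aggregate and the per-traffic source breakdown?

Email: Flow A 280/430 = 65.1%, the one-page checkout 245/437 = 56.1% → Flow A
Social: Flow A 51/72 = 70.8%, the one-page checkout 425/714 = 59.5% → Flow A
Direct: Flow A 118/243 = 48.6%, the one-page checkout 91/237 = 38.4% → Flow A
Search: Flow A 469/1185 = 39.6%, the one-page checkout 11/41 = 26.8% → Flow A
Overall: Flow A 918/1930 = 47.6%, the one-page checkout 772/1429 = 54.0% → the one-page checkout
Flow A wins each traffic group but the one-page checkout wins overall — the comparison reverses. Flow A's sessions skew toward search, which has a lower base rate.

Yes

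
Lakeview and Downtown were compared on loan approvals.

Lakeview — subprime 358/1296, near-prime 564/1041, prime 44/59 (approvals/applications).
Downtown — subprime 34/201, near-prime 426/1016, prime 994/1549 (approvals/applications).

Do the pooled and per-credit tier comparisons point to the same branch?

Subprime: Lakeview 358/1296 = 27.6%, Downtown 34/201 = 16.9% → Lakeview
Near-prime: Lakeview 564/1041 = 54.2%, Downtown 426/1016 = 41.9% → Lakeview
Prime: Lakeview 44/59 = 74.6%, Downtown 994/1549 = 64.2% → Lakeview
Overall: Lakeview 966/2396 = 40.3%, Downtown 1454/2766 = 52.6% → Downtown
Lakeview wins each credit group but Downtown wins overall — the comparison reverses. Lakeview's applications skew toward subprime, which has a lower base rate.

No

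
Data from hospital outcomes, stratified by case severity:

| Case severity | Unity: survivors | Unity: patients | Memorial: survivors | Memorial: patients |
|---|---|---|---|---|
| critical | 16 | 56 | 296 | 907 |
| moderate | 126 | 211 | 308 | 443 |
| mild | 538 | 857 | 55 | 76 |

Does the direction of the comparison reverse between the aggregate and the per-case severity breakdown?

Critical: Unity 16/56 = 28.6%, Memorial 296/907 = 32.6% → Memorial
Moderate: Unity 126/211 = 59.7%, Memorial 308/443 = 69.5% → Memorial
Mild: Unity 538/857 = 62.8%, Memorial 55/76 = 72.4% → Memorial
Overall: Unity 680/1124 = 60.5%, Memorial 659/1426 = 46.2% → Unity
Memorial wins each case group but Unity wins overall — the comparison reverses. Memorial's patients skew toward critical, which has a lower base rate.

Yes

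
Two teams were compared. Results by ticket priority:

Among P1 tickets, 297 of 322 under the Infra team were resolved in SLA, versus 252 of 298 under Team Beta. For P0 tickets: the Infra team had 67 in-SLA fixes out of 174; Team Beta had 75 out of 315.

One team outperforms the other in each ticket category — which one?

P1: the Infra team 297/322 = 92.2%, Team Beta 252/298 = 84.6% → the Infra team
P0: the Infra team 67/174 = 38.5%, Team Beta 75/315 = 23.8% → the Infra team
The Infra team has the higher rate in both groups.

the Infra team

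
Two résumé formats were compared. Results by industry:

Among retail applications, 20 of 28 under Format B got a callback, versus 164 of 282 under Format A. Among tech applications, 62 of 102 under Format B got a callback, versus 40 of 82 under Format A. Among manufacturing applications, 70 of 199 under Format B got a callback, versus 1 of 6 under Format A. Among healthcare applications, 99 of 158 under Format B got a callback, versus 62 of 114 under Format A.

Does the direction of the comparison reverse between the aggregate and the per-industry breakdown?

Yes

Retail: Format B 20/28 = 71.4%, Format A 164/282 = 58.2% → Format B
Tech: Format B 62/102 = 60.8%, Format A 40/82 = 48.8% → Format B
Manufacturing: Format B 70/199 = 35.2%, Format A 1/6 = 16.7% → Format B
Healthcare: Format B 99/158 = 62.7%, Format A 62/114 = 54.4% → Format B
Overall: Format B 251/487 = 51.5%, Format A 267/484 = 55.2% → Format A
Format B wins each industry group but Format A wins overall — the comparison reverses. Format B's applications skew toward manufacturing, which has a lower base rate.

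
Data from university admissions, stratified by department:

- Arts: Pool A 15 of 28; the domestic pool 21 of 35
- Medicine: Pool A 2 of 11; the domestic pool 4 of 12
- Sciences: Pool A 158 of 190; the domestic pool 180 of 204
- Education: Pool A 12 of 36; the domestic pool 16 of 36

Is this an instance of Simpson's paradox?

Arts: Pool A 15/28 = 53.6%, the domestic pool 21/35 = 60.0% → the domestic pool
Medicine: Pool A 2/11 = 18.2%, the domestic pool 4/12 = 33.3% → the domestic pool
Sciences: Pool A 158/190 = 83.2%, the domestic pool 180/204 = 88.2% → the domestic pool
Education: Pool A 12/36 = 33.3%, the domestic pool 16/36 = 44.4% → the domestic pool
Overall: Pool A 187/265 = 70.6%, the domestic pool 221/287 = 77.0% → the domestic pool
The domestic pool wins overall and in every department group — no reversal.

No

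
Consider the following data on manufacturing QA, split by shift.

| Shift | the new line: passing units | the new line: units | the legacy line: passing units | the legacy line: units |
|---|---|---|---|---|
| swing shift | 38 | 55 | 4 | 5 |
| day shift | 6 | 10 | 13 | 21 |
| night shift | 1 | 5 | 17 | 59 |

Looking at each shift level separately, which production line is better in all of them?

Swing shift: the new line 38/55 = 69.1%, the legacy line 4/5 = 80.0% → the legacy line
Day shift: the new line 6/10 = 60.0%, the legacy line 13/21 = 61.9% → the legacy line
Night shift: the new line 1/5 = 20.0%, the legacy line 17/59 = 28.8% → the legacy line
The legacy line has the higher rate in all 3 groups.

the legacy line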